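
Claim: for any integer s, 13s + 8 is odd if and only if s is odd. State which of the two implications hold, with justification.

(→) Suppose 13s + 8 is odd. Since 13 is odd, 13s and s have the same parity, so 13s + 8 ≡ s + 8 (mod 2). As 8 is even, 13s + 8 is odd exactly when s is odd. Thus s is odd.

(←) Conversely, suppose s is odd; write s = 2j + 1. Then 13s + 8 = 13·(2j + 1) + 8 = 2·13j + 21, which is odd.

Both directions hold; the statement is true.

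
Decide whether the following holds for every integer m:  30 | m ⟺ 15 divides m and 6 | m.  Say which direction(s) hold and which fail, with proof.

Both directions hold.

(→) If 30 ∣ m, write m = 30q. Since 30 = 2·15, m = 15·(2q), so 15 ∣ m; and since 30 = 5·6, m = 6·(5q), so 6 ∣ m.

(←) Suppose 15 ∣ m and 6 ∣ m. Any common multiple of 15 and 6 is a multiple of their lcm; here lcm(15, 6) = 15·6/gcd(15, 6) = 90/3 = 30, so 30 ∣ m.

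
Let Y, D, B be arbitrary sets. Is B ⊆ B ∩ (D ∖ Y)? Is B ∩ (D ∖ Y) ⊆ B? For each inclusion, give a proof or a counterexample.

(⊆) fails; (⊇) holds.

(⟹) This inclusion fails. Take Y = ∅, D = ∅, B = {1}; then 1 ∈ B but 1 ∉ B ∩ (D ∖ Y).

(⟸) Let x ∈ B ∩ (D ∖ Y). Then x ∈ D ∩ B and x ∉ Y, from which x ∈ B.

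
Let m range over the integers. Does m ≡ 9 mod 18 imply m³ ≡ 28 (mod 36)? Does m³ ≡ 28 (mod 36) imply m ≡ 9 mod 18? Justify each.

Forward direction. This fails: take m = 9. Then 9 ≡ 9 (mod 18), but 9³ = 729 ≡ 9 (mod 36), not 28.

Converse. This fails: take m = 4. Then 4³ = 64 ≡ 28 (mod 36), yet 4 ≡ 4 (mod 18), not 9.

(⇒) fails and (⇐) fails.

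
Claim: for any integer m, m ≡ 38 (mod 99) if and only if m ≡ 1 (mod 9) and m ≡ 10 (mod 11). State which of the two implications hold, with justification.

Neither direction holds.

(→) This fails: m = 38 gives 38 ≡ 38 (mod 99) but 38 ≡ 2 (mod 9), so the conjunction on the right does not hold.

(←) This fails: m = 10 satisfies both congruences on the right (10 ≡ 1 mod 9 and 10 ≡ 10 mod 11) yet 10 ≡ 10 (mod 99), not 38.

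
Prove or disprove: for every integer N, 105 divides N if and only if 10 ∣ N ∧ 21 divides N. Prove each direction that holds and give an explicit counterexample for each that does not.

Only the converse holds.

Forward direction. This fails: take N = 105. Certainly 105 ∣ 105, but 10 ∤ 105.

Converse. Suppose 10 ∣ N and 21 ∣ N. Any common multiple of 10 and 21 is a multiple of their lcm; here gcd(10, 21) = 1, so lcm(10, 21) = 10·21 = 210, so 210 ∣ N. Since 105 ∣ 210, it follows that 105 ∣ N.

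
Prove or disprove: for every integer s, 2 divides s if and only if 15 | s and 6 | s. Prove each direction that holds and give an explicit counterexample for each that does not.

(⟹) This fails: take s = 2. Certainly 2 ∣ 2, but 15 ∤ 2.

(⟸) Suppose 15 ∣ s and 6 ∣ s. Any common multiple of 15 and 6 is a multiple of their lcm; here lcm(15, 6) = 15·6/gcd(15, 6) = 90/3 = 30, so 30 ∣ s. Since 2 ∣ 30, it follows that 2 ∣ s.

(⇒) fails; (⇐) holds.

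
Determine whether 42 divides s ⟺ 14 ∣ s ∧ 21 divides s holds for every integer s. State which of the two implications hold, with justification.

The biconditional holds.

(⇒) If 42 ∣ s, write s = 42q. Since 42 = 3·14, s = 14·(3q), so 14 ∣ s; and since 42 = 2·21, s = 21·(2q), so 21 ∣ s.

(⇐) Suppose 14 ∣ s and 21 ∣ s. Any common multiple of 14 and 21 is a multiple of their lcm; here lcm(14, 21) = 14·21/gcd(14, 21) = 294/7 = 42, so 42 ∣ s.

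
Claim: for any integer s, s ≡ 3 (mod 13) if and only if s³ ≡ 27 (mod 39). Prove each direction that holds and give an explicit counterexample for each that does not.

(→) This fails: take s = 16. Then 16 ≡ 3 (mod 13), but 16³ = 4096 ≡ 1 (mod 39), not 27.

(←) This fails: take s = 9. Then 9³ = 729 ≡ 27 (mod 39), yet 9 ≡ 9 (mod 13), not 3.

Both directions fail.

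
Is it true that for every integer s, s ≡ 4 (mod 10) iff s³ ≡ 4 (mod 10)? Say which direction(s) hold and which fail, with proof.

The biconditional holds.

[⇐] For the converse, argue contrapositively. If s ≢ 4 (mod 10), then s is congruent to one of 0, 1, 2, 3, 5, 6, 7, 8, 9 modulo 10, and these give s³ ≡ 0, 1, 8, 7, 5, 6, 3, 2, 9 respectively — never 4.

[⇒] Suppose s ≡ 4 (mod 10). Write s = 10j + 4. Then (10j + 4)³ = 1000j³ + 1200j² + 480j + 64 = 10(100j³ + 120j² + 48j + 6) + 4, so s³ ≡ 4 (mod 10).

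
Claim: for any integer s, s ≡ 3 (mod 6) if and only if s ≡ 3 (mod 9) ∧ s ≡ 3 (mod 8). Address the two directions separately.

(⇒) fails; (⇐) holds.

[⇒] This fails: s = 33 gives 33 ≡ 3 (mod 6) but 33 ≡ 6 (mod 9), so the conjunction on the right does not hold.

[⇐] Conversely, if s ≡ 3 (mod 9) and s ≡ 3 (mod 8), then by the Chinese remainder theorem s ≡ 3 (mod 72). Since 3 ≡ 3 (mod 6) and 6 ∣ 72, we get s ≡ 3 (mod 6).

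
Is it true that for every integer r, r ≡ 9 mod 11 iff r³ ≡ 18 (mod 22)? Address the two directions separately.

Neither implication holds.

[⇒] This fails: take r = 9. Then 9 ≡ 9 (mod 11), but 9³ = 729 ≡ 3 (mod 22), not 18.

[⇐] This fails: take r = 6. Then 6³ = 216 ≡ 18 (mod 22), yet 6 ≡ 6 (mod 11), not 9.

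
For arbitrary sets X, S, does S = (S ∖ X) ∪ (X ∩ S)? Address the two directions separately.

(⊆) Let x ∈ S. Then either x ∈ S and x ∉ X; or x ∈ X ∩ S. In each case x ∈ (S ∖ X) ∪ (X ∩ S), so S ⊆ (S ∖ X) ∪ (X ∩ S).

(⊇) Let x ∈ (S ∖ X) ∪ (X ∩ S). Then either x ∈ S and x ∉ X; or x ∈ X ∩ S. In each case x ∈ S, so (S ∖ X) ∪ (X ∩ S) ⊆ S.

Both inclusions hold; the sets are equal.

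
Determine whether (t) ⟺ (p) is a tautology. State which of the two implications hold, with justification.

Both directions fail.

[⇒] This fails. Under t = T, p = F, the left side is true but the right side is false.

[⇐] This fails. Under t = F, p = T, the left side is false but the right side is true.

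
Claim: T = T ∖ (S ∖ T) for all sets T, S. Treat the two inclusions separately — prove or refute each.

The two sets are equal.

(⟸) Let x ∈ T ∖ (S ∖ T). Then either x ∈ T and x ∉ S; or x ∈ T ∩ S. In each case x ∈ T, so T ∖ (S ∖ T) ⊆ T.

(⟹) Let x ∈ T. Then either x ∈ T and x ∉ S; or x ∈ T ∩ S. In each case x ∈ T ∖ (S ∖ T), so T ⊆ T ∖ (S ∖ T).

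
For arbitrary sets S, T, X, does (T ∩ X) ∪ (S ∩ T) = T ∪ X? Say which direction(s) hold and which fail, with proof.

(⊆) holds; (⊇) fails.

Forward inclusion. Let x ∈ (T ∩ X) ∪ (S ∩ T). Then either x ∈ S ∩ T and x ∉ X; or x ∈ T ∩ X and x ∉ S; or x ∈ S ∩ T ∩ X. In each case x ∈ T ∪ X, so (T ∩ X) ∪ (S ∩ T) ⊆ T ∪ X.

Reverse inclusion. This inclusion fails. Take S = ∅, T = {1}, X = ∅; then 1 ∈ T ∪ X but 1 ∉ (T ∩ X) ∪ (S ∩ T).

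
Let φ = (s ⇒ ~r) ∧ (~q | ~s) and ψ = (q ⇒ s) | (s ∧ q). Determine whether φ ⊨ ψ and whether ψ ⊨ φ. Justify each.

Both directions fail.

(⟹) This fails. Under q = T, r = F, s = F, the left side is true but the right side is false.

(⟸) This fails. Under q = T, r = F, s = T, the left side is false but the right side is true.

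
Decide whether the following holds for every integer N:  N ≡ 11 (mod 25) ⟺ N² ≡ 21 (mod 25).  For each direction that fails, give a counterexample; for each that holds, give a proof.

(⟹) Suppose N ≡ 11 (mod 25). Write N = 25j + 11. Then (25j + 11)² = 625j² + 550j + 121 = 25(25j² + 22j + 4) + 21, so N² ≡ 21 (mod 25).

(⟸) This fails: take N = 14. Then 14² = 196 ≡ 21 (mod 25), yet 14 ≡ 14 (mod 25), not 11.

Only the forward implication holds.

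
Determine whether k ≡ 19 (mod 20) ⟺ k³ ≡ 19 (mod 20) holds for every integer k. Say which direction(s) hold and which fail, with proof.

[⇐] Suppose k³ ≡ 19 (mod 20). The only residue r in {0, …, 19} with r³ ≡ 19 (mod 20) is r = 19, so k ≡ 19 (mod 20).

[⇒] Suppose k ≡ 19 (mod 20). Write k = 20j + 19. Then (20j + 19)³ = 8000j³ + 22800j² + 21660j + 6859 = 20(400j³ + 1140j² + 1083j + 342) + 19, so k³ ≡ 19 (mod 20).

Both implications hold.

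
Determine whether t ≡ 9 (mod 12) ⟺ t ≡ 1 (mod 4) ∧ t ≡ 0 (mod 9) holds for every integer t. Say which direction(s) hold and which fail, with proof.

Only the converse holds.

Forward direction. This fails: t = 21 gives 21 ≡ 9 (mod 12) but 21 ≡ 3 (mod 9), so the conjunction on the right does not hold.

Converse. If t ≡ 1 (mod 4) and t ≡ 0 (mod 9), then by the Chinese remainder theorem t ≡ 9 (mod 36). Since 9 ≡ 9 (mod 12) and 12 ∣ 36, we get t ≡ 9 (mod 12).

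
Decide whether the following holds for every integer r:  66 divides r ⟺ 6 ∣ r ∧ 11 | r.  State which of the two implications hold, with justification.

[⇐] Suppose 6 ∣ r and 11 ∣ r. Any common multiple of 6 and 11 is a multiple of their lcm; here gcd(6, 11) = 1, so lcm(6, 11) = 6·11 = 66, so 66 ∣ r.

[⇒] If 66 ∣ r, write r = 66q. Since 66 = 11·6, r = 6·(11q), so 6 ∣ r; and since 66 = 6·11, r = 11·(6q), so 11 ∣ r.

Both implications hold.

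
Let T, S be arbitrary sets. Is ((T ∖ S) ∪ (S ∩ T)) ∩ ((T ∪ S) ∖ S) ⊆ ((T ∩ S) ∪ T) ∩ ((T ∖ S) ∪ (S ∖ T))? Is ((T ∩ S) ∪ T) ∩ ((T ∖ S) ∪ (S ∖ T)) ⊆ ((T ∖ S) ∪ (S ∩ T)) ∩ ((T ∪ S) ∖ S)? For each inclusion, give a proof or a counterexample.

Both inclusions hold.

(⊇) Let x ∈ ((T ∩ S) ∪ T) ∩ ((T ∖ S) ∪ (S ∖ T)). Then x ∈ T and x ∉ S, from which x ∈ ((T ∖ S) ∪ (S ∩ T)) ∩ ((T ∪ S) ∖ S).

(⊆) Let x ∈ ((T ∖ S) ∪ (S ∩ T)) ∩ ((T ∪ S) ∖ S). Then x ∈ T and x ∉ S, from which x ∈ ((T ∩ S) ∪ T) ∩ ((T ∖ S) ∪ (S ∖ T)).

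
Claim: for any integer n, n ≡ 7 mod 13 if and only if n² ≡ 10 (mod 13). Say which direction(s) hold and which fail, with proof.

(⇒) holds; (⇐) fails.

(⟸) This fails: take n = 6. Then 6² = 36 ≡ 10 (mod 13), yet 6 ≡ 6 (mod 13), not 7.

(⟹) Suppose n ≡ 7 mod 13. Write n = 13j + 7. Then (13j + 7)² = 169j² + 182j + 49 = 13(13j² + 14j + 3) + 10, so n² ≡ 10 (mod 13).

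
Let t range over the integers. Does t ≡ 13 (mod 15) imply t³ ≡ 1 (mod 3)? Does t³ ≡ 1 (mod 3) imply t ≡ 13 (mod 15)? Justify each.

Only the forward implication holds.

Converse. This fails: take t = 1. Then 1³ = 1 ≡ 1 (mod 3), yet 1 ≡ 1 (mod 15), not 13.

Forward direction. Suppose t ≡ 13 (mod 15). Then t³ ≡ 13³ = 2197 (mod 15), and since 3 ∣ 15, also t³ ≡ 1 (mod 3).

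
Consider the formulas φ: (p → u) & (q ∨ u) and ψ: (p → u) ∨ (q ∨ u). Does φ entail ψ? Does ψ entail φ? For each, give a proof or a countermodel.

(⇒) Assume the antecedent. If p is true, the antecedent forces (p = T, q = F, u = T) or (p = T, q = T, u = T), and (p → u) ∨ (q ∨ u) holds there. If p is false, (p → u) ∨ (q ∨ u) reduces to true regardless of the other variables. Either way (p → u) ∨ (q ∨ u) holds.

(⇐) This fails. Under p = F, q = F, u = F, the left side is false but the right side is true.

The forward direction holds; the converse fails.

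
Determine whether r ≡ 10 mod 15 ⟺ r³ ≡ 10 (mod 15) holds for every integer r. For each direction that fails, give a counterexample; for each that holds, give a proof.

Both implications hold.

Forward direction. Suppose r ≡ 10 mod 15. Write r = 15j + 10. Then (15j + 10)³ = 3375j³ + 6750j² + 4500j + 1000 = 15(225j³ + 450j² + 300j + 66) + 10, so r³ ≡ 10 (mod 15).

Converse. Suppose r³ ≡ 10 (mod 15). The only residue r in {0, …, 14} with r³ ≡ 10 (mod 15) is r = 10, so r ≡ 10 (mod 15).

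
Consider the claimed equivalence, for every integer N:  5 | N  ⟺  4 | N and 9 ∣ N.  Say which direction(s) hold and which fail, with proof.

(⇒) fails and (⇐) fails.

(⇒) This fails: take N = 5. Certainly 5 ∣ 5, but 4 ∤ 5.

(⇐) This fails: take N = 36. Both 4 ∣ 36 and 9 ∣ 36, yet 36 is not a multiple of 5 (since 36 = 7·5 + 1), so 5 ∤ 36.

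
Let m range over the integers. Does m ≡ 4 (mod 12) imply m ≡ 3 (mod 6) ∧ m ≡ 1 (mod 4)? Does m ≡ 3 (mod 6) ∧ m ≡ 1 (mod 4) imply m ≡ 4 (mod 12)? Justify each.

[⇒] This fails: m = 4 gives 4 ≡ 4 (mod 12) but 4 ≡ 4 (mod 6), so the conjunction on the right does not hold.

[⇐] This fails: m = 9 satisfies both congruences on the right (9 ≡ 3 mod 6 and 9 ≡ 1 mod 4) yet 9 ≡ 9 (mod 12), not 4.

Both directions fail.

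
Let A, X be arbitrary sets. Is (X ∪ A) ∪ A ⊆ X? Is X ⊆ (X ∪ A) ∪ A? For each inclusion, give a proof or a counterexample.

(⊆) This inclusion fails. Take A = {1}, X = ∅; then 1 ∈ (X ∪ A) ∪ A but 1 ∉ X.

(⊇) Let x ∈ X. Then either x ∈ X and x ∉ A; or x ∈ A ∩ X. In each case x ∈ (X ∪ A) ∪ A, so X ⊆ (X ∪ A) ∪ A.

The sets are not equal: only the reverse inclusion holds.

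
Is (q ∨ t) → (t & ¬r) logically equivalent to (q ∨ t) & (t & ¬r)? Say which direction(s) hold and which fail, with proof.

Only the reverse direction holds.

(→) This fails. Under r = F, t = F, q = F, the left side is true but the right side is false.

(←) Assume the antecedent. If r is true, the antecedent cannot hold. If r is false, the antecedent forces (r = F, t = T, q = F) or (r = F, t = T, q = T), and (q ∨ t) → (t & ¬r) holds there. Either way (q ∨ t) → (t & ¬r) holds.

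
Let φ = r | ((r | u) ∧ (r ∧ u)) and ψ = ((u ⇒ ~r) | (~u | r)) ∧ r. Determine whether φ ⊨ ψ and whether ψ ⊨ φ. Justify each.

(⇒) Assume the antecedent. If r is true, ((u ⇒ ~r) | (~u | r)) ∧ r reduces to true regardless of the other variables. If r is false, the antecedent cannot hold. Either way ((u ⇒ ~r) | (~u | r)) ∧ r holds.

(⇐) Assume the antecedent. If r is true, r | ((r | u) ∧ (r ∧ u)) reduces to true regardless of the other variables. If r is false, the antecedent cannot hold. Either way r | ((r | u) ∧ (r ∧ u)) holds.

Both directions hold.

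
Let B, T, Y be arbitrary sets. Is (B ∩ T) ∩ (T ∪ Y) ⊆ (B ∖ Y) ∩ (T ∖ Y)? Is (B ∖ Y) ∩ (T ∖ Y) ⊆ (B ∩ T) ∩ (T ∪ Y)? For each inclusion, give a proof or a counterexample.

(⟹) This inclusion fails. Take B = {1}, T = {1}, Y = {1}; then 1 ∈ (B ∩ T) ∩ (T ∪ Y) but 1 ∉ (B ∖ Y) ∩ (T ∖ Y).

(⟸) Let x ∈ (B ∖ Y) ∩ (T ∖ Y). Then x ∈ B ∩ T and x ∉ Y, from which x ∈ (B ∩ T) ∩ (T ∪ Y).

Only the reverse inclusion holds.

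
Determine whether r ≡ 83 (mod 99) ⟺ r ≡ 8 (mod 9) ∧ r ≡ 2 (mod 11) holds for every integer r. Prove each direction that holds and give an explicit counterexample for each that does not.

Neither implication holds.

Forward direction. This fails: r = 83 gives 83 ≡ 83 (mod 99) but 83 ≡ 2 (mod 9), so the conjunction on the right does not hold.

Converse. This fails: r = 35 satisfies both congruences on the right (35 ≡ 8 mod 9 and 35 ≡ 2 mod 11) yet 35 ≡ 35 (mod 99), not 83.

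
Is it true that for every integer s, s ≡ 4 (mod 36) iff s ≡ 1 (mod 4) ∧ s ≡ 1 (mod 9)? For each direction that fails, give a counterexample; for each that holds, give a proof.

(→) This fails: s = 4 gives 4 ≡ 4 (mod 36) but 4 ≡ 0 (mod 4), so the conjunction on the right does not hold.

(←) This fails: s = 1 satisfies both congruences on the right (1 ≡ 1 mod 4 and 1 ≡ 1 mod 9) yet 1 ≡ 1 (mod 36), not 4.

Both directions fail.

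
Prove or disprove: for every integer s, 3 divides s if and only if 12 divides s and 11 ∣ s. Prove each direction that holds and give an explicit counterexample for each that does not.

(→) This fails: take s = 3. Certainly 3 ∣ 3, but 12 ∤ 3.

(←) Suppose 12 ∣ s and 11 ∣ s. Any common multiple of 12 and 11 is a multiple of their lcm; here gcd(12, 11) = 1, so lcm(12, 11) = 12·11 = 132, so 132 ∣ s. Since 3 ∣ 132, it follows that 3 ∣ s.

The forward direction fails; the converse holds.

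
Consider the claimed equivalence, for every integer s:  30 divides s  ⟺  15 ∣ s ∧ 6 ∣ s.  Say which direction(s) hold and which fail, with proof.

(←) Suppose 15 ∣ s and 6 ∣ s. Any common multiple of 15 and 6 is a multiple of their lcm; here lcm(15, 6) = 15·6/gcd(15, 6) = 90/3 = 30, so 30 ∣ s.

(→) If 30 ∣ s, write s = 30q. Since 30 = 2·15, s = 15·(2q), so 15 ∣ s; and since 30 = 5·6, s = 6·(5q), so 6 ∣ s.

Both implications hold.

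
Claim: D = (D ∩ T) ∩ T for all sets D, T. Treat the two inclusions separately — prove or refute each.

(⊇) Let x ∈ (D ∩ T) ∩ T. Then x ∈ D ∩ T, from which x ∈ D.

(⊆) This inclusion fails. Take D = {1}, T = ∅; then 1 ∈ D but 1 ∉ (D ∩ T) ∩ T.

(⊆) fails; (⊇) holds.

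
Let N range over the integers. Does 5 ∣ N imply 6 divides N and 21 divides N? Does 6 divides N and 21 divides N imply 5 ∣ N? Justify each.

(⇒) This fails: take N = 5. Certainly 5 ∣ 5, but 6 ∤ 5.

(⇐) This fails: take N = 42. Both 6 ∣ 42 and 21 ∣ 42, yet 42 is not a multiple of 5 (since 42 = 8·5 + 2), so 5 ∤ 42.

Both directions fail.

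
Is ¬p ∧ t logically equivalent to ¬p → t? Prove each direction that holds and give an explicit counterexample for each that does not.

(⇒) holds; (⇐) fails.

(⟹) Assume the antecedent. If p is true, the antecedent cannot hold. If p is false, the antecedent forces (p = F, t = T), and ¬p → t holds there. Either way ¬p → t holds.

(⟸) This fails. Under p = T, t = F, the left side is false but the right side is true.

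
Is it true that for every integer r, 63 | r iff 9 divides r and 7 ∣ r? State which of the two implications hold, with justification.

The biconditional holds.

[⇒] If 63 ∣ r, write r = 63q. Since 63 = 7·9, r = 9·(7q), so 9 ∣ r; and since 63 = 9·7, r = 7·(9q), so 7 ∣ r.

[⇐] Suppose 9 ∣ r and 7 ∣ r. Any common multiple of 9 and 7 is a multiple of their lcm; here gcd(9, 7) = 1, so lcm(9, 7) = 9·7 = 63, so 63 ∣ r.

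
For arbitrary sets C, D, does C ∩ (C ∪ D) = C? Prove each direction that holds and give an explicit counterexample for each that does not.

Forward inclusion. Let x ∈ C ∩ (C ∪ D). Then either x ∈ C and x ∉ D; or x ∈ C ∩ D. In each case x ∈ C, so C ∩ (C ∪ D) ⊆ C.

Reverse inclusion. Let x ∈ C. Then either x ∈ C and x ∉ D; or x ∈ C ∩ D. In each case x ∈ C ∩ (C ∪ D), so C ⊆ C ∩ (C ∪ D).

The two sets are equal.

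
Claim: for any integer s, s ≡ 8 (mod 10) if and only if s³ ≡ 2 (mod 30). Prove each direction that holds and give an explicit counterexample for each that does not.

Only the converse holds.

(⟹) This fails: take s = 18. Then 18 ≡ 8 (mod 10), but 18³ = 5832 ≡ 12 (mod 30), not 2.

(⟸) Conversely, the residues r modulo 30 with r³ ≡ 2 (mod 30) are exactly {8}, and each is ≡ 8 (mod 10).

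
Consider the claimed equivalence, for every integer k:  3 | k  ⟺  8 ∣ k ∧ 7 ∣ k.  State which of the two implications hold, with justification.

[⇒] This fails: take k = 3. Certainly 3 ∣ 3, but 8 ∤ 3.

[⇐] This fails: take k = 56. Both 8 ∣ 56 and 7 ∣ 56, yet 56 is not a multiple of 3 (since 56 = 18·3 + 2), so 3 ∤ 56.

Neither implication holds.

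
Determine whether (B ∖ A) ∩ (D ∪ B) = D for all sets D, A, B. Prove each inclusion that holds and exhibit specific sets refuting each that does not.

Both inclusions fail.

Forward inclusion. This inclusion fails. Take D = ∅, A = ∅, B = {1}; then 1 ∈ (B ∖ A) ∩ (D ∪ B) but 1 ∉ D.

Reverse inclusion. This inclusion fails. Take D = {1}, A = ∅, B = ∅; then 1 ∈ D but 1 ∉ (B ∖ A) ∩ (D ∪ B).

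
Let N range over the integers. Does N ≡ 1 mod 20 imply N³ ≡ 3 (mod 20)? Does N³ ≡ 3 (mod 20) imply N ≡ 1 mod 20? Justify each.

Neither direction holds.

(→) This fails: take N = 1. Then 1 ≡ 1 (mod 20), but 1³ = 1 ≡ 1 (mod 20), not 3.

(←) This fails: take N = 7. Then 7³ = 343 ≡ 3 (mod 20), yet 7 ≡ 7 (mod 20), not 1.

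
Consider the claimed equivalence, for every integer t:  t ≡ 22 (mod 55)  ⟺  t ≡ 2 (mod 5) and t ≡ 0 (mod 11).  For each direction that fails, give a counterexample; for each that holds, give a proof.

Both directions hold; the statement is true.

(→) Suppose t ≡ 22 (mod 55); write t = 55j + 22. Since 5 ∣ 55, reducing mod 5 gives t ≡ 22 ≡ 2 (mod 5); since 11 ∣ 55, reducing mod 11 gives t ≡ 22 ≡ 0 (mod 11).

(←) Conversely, if t ≡ 2 (mod 5) and t ≡ 0 (mod 11), then by the Chinese remainder theorem t ≡ 22 (mod 55). This is exactly t ≡ 22 (mod 55).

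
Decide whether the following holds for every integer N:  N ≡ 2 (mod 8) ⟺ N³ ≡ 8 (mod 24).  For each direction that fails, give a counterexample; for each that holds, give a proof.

(→) This fails: take N = 10. Then 10 ≡ 2 (mod 8), but 10³ = 1000 ≡ 16 (mod 24), not 8.

(←) This fails: take N = 8. Then 8³ = 512 ≡ 8 (mod 24), yet 8 ≡ 0 (mod 8), not 2.

Both directions fail.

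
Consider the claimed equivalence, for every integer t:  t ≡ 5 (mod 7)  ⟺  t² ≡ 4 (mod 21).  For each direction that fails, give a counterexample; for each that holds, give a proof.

(⇒) This fails: take t = 12. Then 12 ≡ 5 (mod 7), but 12² = 144 ≡ 18 (mod 21), not 4.

(⇐) This fails: take t = 2. Then 2² = 4 ≡ 4 (mod 21), yet 2 ≡ 2 (mod 7), not 5.

Neither implication holds.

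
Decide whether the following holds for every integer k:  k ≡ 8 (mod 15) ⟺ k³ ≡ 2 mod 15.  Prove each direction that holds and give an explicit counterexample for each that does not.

(⇒) Suppose k ≡ 8 (mod 15). Write k = 15j + 8. Then (15j + 8)³ = 3375j³ + 5400j² + 2880j + 512 = 15(225j³ + 360j² + 192j + 34) + 2, so k³ ≡ 2 (mod 15).

(⇐) Conversely, suppose k³ ≡ 2 (mod 15). The only residue r in {0, …, 14} with r³ ≡ 2 (mod 15) is r = 8, so k ≡ 8 (mod 15).

Both implications hold.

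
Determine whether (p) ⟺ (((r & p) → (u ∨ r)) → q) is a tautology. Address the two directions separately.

Both directions fail.

(⟹) This fails. Under r = F, q = F, p = T, u = F, the left side is true but the right side is false.

(⟸) This fails. Under r = F, q = T, p = F, u = F, the left side is false but the right side is true.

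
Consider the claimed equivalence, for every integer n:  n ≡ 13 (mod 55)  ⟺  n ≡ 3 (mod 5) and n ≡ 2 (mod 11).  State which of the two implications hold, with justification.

Both directions hold.

(←) If n ≡ 3 (mod 5) and n ≡ 2 (mod 11), then by the Chinese remainder theorem n ≡ 13 (mod 55). This is exactly n ≡ 13 (mod 55).

(→) Suppose n ≡ 13 (mod 55); write n = 55j + 13. Since 5 ∣ 55, reducing mod 5 gives n ≡ 13 ≡ 3 (mod 5); since 11 ∣ 55, reducing mod 11 gives n ≡ 13 ≡ 2 (mod 11).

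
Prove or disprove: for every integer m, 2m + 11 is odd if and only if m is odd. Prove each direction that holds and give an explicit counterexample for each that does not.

(⇒) fails; (⇐) holds.

Forward direction. This fails: take m = 6. Then 2m + 11 = 23, which is odd, yet m = 6 is even, not odd.

Converse. Suppose m is odd. Since 2 is even, 2m is even for every m, so 2m + 11 has the same parity as 11, which is odd. Hence 2m + 11 is odd.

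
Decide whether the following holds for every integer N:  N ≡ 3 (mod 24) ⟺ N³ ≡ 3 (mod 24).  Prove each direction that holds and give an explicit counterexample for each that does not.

Forward direction. Suppose N ≡ 3 (mod 24). Write N = 24j + 3. Then (24j + 3)³ = 13824j³ + 5184j² + 648j + 27 = 24(576j³ + 216j² + 27j + 1) + 3, so N³ ≡ 3 (mod 24).

Converse. Suppose N³ ≡ 3 (mod 24). The only residue r in {0, …, 23} with r³ ≡ 3 (mod 24) is r = 3, so N ≡ 3 (mod 24).

Equivalent; both directions hold.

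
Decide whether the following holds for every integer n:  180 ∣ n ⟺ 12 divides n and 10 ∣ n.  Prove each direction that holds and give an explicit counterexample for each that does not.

[⇐] This fails: take n = 60. Both 12 ∣ 60 and 10 ∣ 60, yet 60 is not a multiple of 180 (since 60 = 0·180 + 60), so 180 ∤ 60.

[⇒] If 180 ∣ n, write n = 180q. Since 180 = 15·12, n = 12·(15q), so 12 ∣ n; and since 180 = 18·10, n = 10·(18q), so 10 ∣ n.

Only the forward direction holds.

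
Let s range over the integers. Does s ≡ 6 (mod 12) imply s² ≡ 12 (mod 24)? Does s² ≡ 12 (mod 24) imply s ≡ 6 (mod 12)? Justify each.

The biconditional holds.

(⟹) Suppose s ≡ 6 (mod 12). Working modulo 24, s ∈ {6, 18}; for each such r, r² ≡ 12 (mod 24).

(⟸) Conversely, the residues r modulo 24 with r² ≡ 12 (mod 24) are exactly {6, 18}, and each is ≡ 6 (mod 12).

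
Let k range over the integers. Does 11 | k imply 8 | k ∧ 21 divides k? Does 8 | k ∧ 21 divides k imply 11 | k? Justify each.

(⇒) fails and (⇐) fails.

[⇒] This fails: take k = 11. Certainly 11 ∣ 11, but 8 ∤ 11.

[⇐] This fails: take k = 168. Both 8 ∣ 168 and 21 ∣ 168, yet 168 is not a multiple of 11 (since 168 = 15·11 + 3), so 11 ∤ 168.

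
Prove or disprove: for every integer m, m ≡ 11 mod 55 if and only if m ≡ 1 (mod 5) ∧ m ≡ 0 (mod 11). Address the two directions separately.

(⟹) Suppose m ≡ 11 (mod 55); write m = 55j + 11. Since 5 ∣ 55, reducing mod 5 gives m ≡ 11 ≡ 1 (mod 5); since 11 ∣ 55, reducing mod 11 gives m ≡ 11 ≡ 0 (mod 11).

(⟸) Conversely, if m ≡ 1 (mod 5) and m ≡ 0 (mod 11), then by the Chinese remainder theorem m ≡ 11 (mod 55). This is exactly m ≡ 11 (mod 55).

Both implications hold.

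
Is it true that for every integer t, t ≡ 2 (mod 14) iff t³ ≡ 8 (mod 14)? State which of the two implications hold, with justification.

Forward direction. Suppose t ≡ 2 (mod 14). Write t = 14j + 2. Then (14j + 2)³ = 2744j³ + 1176j² + 168j + 8 = 14(196j³ + 84j² + 12j) + 8, so t³ ≡ 8 (mod 14).

Converse. This fails: take t = 4. Then 4³ = 64 ≡ 8 (mod 14), yet 4 ≡ 4 (mod 14), not 2.

Only the forward direction holds.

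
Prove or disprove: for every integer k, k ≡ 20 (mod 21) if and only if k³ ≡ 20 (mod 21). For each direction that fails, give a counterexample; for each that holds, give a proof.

(⇒) holds; (⇐) fails.

[⇒] Suppose k ≡ 20 (mod 21). Write k = 21j + 20. Then (21j + 20)³ = 9261j³ + 26460j² + 25200j + 8000 = 21(441j³ + 1260j² + 1200j + 380) + 20, so k³ ≡ 20 (mod 21).

[⇐] This fails: take k = 5. Then 5³ = 125 ≡ 20 (mod 21), yet 5 ≡ 5 (mod 21), not 20.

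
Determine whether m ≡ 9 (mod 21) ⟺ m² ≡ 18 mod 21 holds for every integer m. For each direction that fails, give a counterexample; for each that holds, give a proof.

The forward direction holds; the converse fails.

(⟹) Suppose m ≡ 9 (mod 21). Write m = 21j + 9. Then (21j + 9)² = 441j² + 378j + 81 = 21(21j² + 18j + 3) + 18, so m² ≡ 18 (mod 21).

(⟸) This fails: take m = 12. Then 12² = 144 ≡ 18 (mod 21), yet 12 ≡ 12 (mod 21), not 9.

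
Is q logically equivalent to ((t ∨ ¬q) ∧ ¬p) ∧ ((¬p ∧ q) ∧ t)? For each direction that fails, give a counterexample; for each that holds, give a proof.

(⇒) This fails. Under q = T, p = F, t = F, the left side is true but the right side is false.

(⇐) Assume the antecedent. If q is true, q reduces to true regardless of the other variables. If q is false, the antecedent cannot hold. Either way q holds.

Not equivalent: only (⇐) holds.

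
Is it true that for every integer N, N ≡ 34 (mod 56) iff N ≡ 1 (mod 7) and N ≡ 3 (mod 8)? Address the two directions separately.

[⇒] This fails: N = 34 gives 34 ≡ 34 (mod 56) but 34 ≡ 6 (mod 7), so the conjunction on the right does not hold.

[⇐] This fails: N = 43 satisfies both congruences on the right (43 ≡ 1 mod 7 and 43 ≡ 3 mod 8) yet 43 ≡ 43 (mod 56), not 34.

Neither direction holds.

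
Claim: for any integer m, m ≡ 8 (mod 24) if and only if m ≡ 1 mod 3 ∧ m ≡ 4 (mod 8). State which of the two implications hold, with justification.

(⇒) This fails: m = 8 gives 8 ≡ 8 (mod 24) but 8 ≡ 2 (mod 3), so the conjunction on the right does not hold.

(⇐) This fails: m = 4 satisfies both congruences on the right (4 ≡ 1 mod 3 and 4 ≡ 4 mod 8) yet 4 ≡ 4 (mod 24), not 8.

(⇒) fails and (⇐) fails.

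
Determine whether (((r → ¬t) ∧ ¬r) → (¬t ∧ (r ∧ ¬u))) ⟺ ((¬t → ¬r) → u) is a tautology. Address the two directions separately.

Both directions fail.

(→) This fails. Under u = F, t = T, r = T, the left side is true but the right side is false.

(←) This fails. Under u = T, t = F, r = F, the left side is false but the right side is true.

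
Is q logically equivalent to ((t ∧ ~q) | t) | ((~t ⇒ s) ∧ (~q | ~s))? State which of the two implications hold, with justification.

[⇒] This fails. Under t = F, s = F, q = T, the left side is true but the right side is false.

[⇐] This fails. Under t = T, s = F, q = F, the left side is false but the right side is true.

Neither implication holds.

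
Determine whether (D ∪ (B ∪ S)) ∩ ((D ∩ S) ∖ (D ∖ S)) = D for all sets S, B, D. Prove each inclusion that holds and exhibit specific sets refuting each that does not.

Forward inclusion. Let x ∈ (D ∪ (B ∪ S)) ∩ ((D ∩ S) ∖ (D ∖ S)). Then either x ∈ S ∩ D and x ∉ B; or x ∈ S ∩ B ∩ D. In each case x ∈ D, so (D ∪ (B ∪ S)) ∩ ((D ∩ S) ∖ (D ∖ S)) ⊆ D.

Reverse inclusion. This inclusion fails. Take S = ∅, B = ∅, D = {1}; then 1 ∈ D but 1 ∉ (D ∪ (B ∪ S)) ∩ ((D ∩ S) ∖ (D ∖ S)).

Only the forward inclusion holds.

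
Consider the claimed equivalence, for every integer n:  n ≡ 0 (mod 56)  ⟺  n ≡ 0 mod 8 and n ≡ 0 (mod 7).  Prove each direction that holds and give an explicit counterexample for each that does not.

The biconditional holds.

(⇐) If n ≡ 0 (mod 8) and n ≡ 0 (mod 7), then by the Chinese remainder theorem n ≡ 0 (mod 56). This is exactly n ≡ 0 (mod 56).

(⇒) Suppose n ≡ 0 (mod 56); write n = 56j + 0. Since 8 ∣ 56, reducing mod 8 gives n ≡ 0 (mod 8); since 7 ∣ 56, reducing mod 7 gives n ≡ 0 (mod 7).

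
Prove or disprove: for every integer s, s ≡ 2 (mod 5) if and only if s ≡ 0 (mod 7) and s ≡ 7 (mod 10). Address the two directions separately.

(←) If s ≡ 0 (mod 7) and s ≡ 7 (mod 10), then by the Chinese remainder theorem s ≡ 7 (mod 70). Since 7 ≡ 2 (mod 5) and 5 ∣ 70, we get s ≡ 2 (mod 5).

(→) This fails: s = 32 gives 32 ≡ 2 (mod 5) but 32 ≡ 4 (mod 7), so the conjunction on the right does not hold.

Only the reverse direction holds.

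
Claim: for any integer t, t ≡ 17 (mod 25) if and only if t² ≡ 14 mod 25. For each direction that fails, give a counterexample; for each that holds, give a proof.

(⟸) This fails: take t = 8. Then 8² = 64 ≡ 14 (mod 25), yet 8 ≡ 8 (mod 25), not 17.

(⟹) Suppose t ≡ 17 (mod 25). Write t = 25j + 17. Then (25j + 17)² = 625j² + 850j + 289 = 25(25j² + 34j + 11) + 14, so t² ≡ 14 (mod 25).

(⇒) holds; (⇐) fails.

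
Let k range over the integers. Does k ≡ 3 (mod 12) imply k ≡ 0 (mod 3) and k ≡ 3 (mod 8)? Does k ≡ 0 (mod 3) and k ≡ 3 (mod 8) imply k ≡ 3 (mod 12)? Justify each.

Only the converse holds.

(⇒) This fails: k = 15 gives 15 ≡ 3 (mod 12) but 15 ≡ 7 (mod 8), so the conjunction on the right does not hold.

(⇐) Conversely, if k ≡ 0 (mod 3) and k ≡ 3 (mod 8), then by the Chinese remainder theorem k ≡ 3 (mod 24). Since 3 ≡ 3 (mod 12) and 12 ∣ 24, we get k ≡ 3 (mod 12).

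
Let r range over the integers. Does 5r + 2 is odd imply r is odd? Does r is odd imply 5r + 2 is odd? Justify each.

(→) Suppose 5r + 2 is odd. Since 5 is odd, 5r and r have the same parity, so 5r + 2 ≡ r + 2 (mod 2). As 2 is even, 5r + 2 is odd exactly when r is odd. Thus r is odd.

(←) Conversely, suppose r is odd; write r = 2j + 1. Then 5r + 2 = 5·(2j + 1) + 2 = 2·5j + 7, which is odd.

Both directions hold; the statement is true.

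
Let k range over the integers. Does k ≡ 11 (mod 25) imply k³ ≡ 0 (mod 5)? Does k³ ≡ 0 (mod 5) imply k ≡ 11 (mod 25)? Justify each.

Both directions fail.

(⟹) This fails: take k = 11. Then 11 ≡ 11 (mod 25), but 11³ = 1331 ≡ 1 (mod 5), not 0.

(⟸) This fails: take k = 0. Then 0³ = 0 ≡ 0 (mod 5), yet 0 ≡ 0 (mod 25), not 11.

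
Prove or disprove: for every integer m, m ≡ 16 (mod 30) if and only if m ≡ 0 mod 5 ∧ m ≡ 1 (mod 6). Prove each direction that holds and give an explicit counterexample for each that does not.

[⇒] This fails: m = 16 gives 16 ≡ 16 (mod 30) but 16 ≡ 1 (mod 5), so the conjunction on the right does not hold.

[⇐] This fails: m = 25 satisfies both congruences on the right (25 ≡ 0 mod 5 and 25 ≡ 1 mod 6) yet 25 ≡ 25 (mod 30), not 16.

(⇒) fails and (⇐) fails.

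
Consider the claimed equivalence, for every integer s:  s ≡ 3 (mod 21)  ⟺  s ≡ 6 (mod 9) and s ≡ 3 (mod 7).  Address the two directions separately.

(⟹) This fails: s = 3 gives 3 ≡ 3 (mod 21) but 3 ≡ 3 (mod 9), so the conjunction on the right does not hold.

(⟸) Conversely, if s ≡ 6 (mod 9) and s ≡ 3 (mod 7), then by the Chinese remainder theorem s ≡ 24 (mod 63). Since 24 ≡ 3 (mod 21) and 21 ∣ 63, we get s ≡ 3 (mod 21).

Only the converse holds.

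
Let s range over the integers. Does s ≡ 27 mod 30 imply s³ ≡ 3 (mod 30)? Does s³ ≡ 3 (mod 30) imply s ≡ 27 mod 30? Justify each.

Forward direction. Suppose s ≡ 27 mod 30. Write s = 30j + 27. Then (30j + 27)³ = 27000j³ + 72900j² + 65610j + 19683 = 30(900j³ + 2430j² + 2187j + 656) + 3, so s³ ≡ 3 (mod 30).

Converse. Suppose s³ ≡ 3 (mod 30). The only residue r in {0, …, 29} with r³ ≡ 3 (mod 30) is r = 27, so s ≡ 27 (mod 30).

Equivalent; both directions hold.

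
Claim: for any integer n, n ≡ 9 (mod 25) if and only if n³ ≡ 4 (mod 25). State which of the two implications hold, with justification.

(←) Suppose n³ ≡ 4 (mod 25). The only residue r in {0, …, 24} with r³ ≡ 4 (mod 25) is r = 9, so n ≡ 9 (mod 25).

(→) Suppose n ≡ 9 (mod 25). Write n = 25j + 9. Then (25j + 9)³ = 15625j³ + 16875j² + 6075j + 729 = 25(625j³ + 675j² + 243j + 29) + 4, so n³ ≡ 4 (mod 25).

The biconditional holds.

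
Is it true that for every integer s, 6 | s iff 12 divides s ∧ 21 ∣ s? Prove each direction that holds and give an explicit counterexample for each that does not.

Only the converse holds.

Forward direction. This fails: take s = 6. Certainly 6 ∣ 6, but 12 ∤ 6.

Converse. Suppose 12 ∣ s and 21 ∣ s. Any common multiple of 12 and 21 is a multiple of their lcm; here lcm(12, 21) = 12·21/gcd(12, 21) = 252/3 = 84, so 84 ∣ s. Since 6 ∣ 84, it follows that 6 ∣ s.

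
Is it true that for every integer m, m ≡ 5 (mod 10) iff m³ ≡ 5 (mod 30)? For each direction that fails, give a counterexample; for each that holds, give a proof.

The forward direction fails; the converse holds.

Forward direction. This fails: take m = 15. Then 15 ≡ 5 (mod 10), but 15³ = 3375 ≡ 15 (mod 30), not 5.

Converse. The residues r modulo 30 with r³ ≡ 5 (mod 30) are exactly {5}, and each is ≡ 5 (mod 10).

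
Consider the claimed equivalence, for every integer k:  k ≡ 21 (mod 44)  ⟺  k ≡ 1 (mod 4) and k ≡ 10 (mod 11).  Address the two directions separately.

Both directions hold.

(⇐) If k ≡ 1 (mod 4) and k ≡ 10 (mod 11), then by the Chinese remainder theorem k ≡ 21 (mod 44). This is exactly k ≡ 21 (mod 44).

(⇒) Suppose k ≡ 21 (mod 44); write k = 44j + 21. Since 4 ∣ 44, reducing mod 4 gives k ≡ 21 ≡ 1 (mod 4); since 11 ∣ 44, reducing mod 11 gives k ≡ 21 ≡ 10 (mod 11).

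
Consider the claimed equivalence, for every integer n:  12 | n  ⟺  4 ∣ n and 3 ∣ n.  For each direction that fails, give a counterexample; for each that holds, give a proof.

Both directions hold; the statement is true.

(⇐) Suppose 4 ∣ n and 3 ∣ n. Any common multiple of 4 and 3 is a multiple of their lcm; here gcd(4, 3) = 1, so lcm(4, 3) = 4·3 = 12, so 12 ∣ n.

(⇒) If 12 ∣ n, write n = 12q. Since 12 = 3·4, n = 4·(3q), so 4 ∣ n; and since 12 = 4·3, n = 3·(4q), so 3 ∣ n.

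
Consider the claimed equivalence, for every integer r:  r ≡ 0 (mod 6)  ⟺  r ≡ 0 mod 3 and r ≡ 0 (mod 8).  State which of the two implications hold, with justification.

(⇒) fails; (⇐) holds.

[⇒] This fails: r = 18 gives 18 ≡ 0 (mod 6) but 18 ≡ 2 (mod 8), so the conjunction on the right does not hold.

[⇐] Conversely, if r ≡ 0 (mod 3) and r ≡ 0 (mod 8), then by the Chinese remainder theorem r ≡ 0 (mod 24). Since 0 ≡ 0 (mod 6) and 6 ∣ 24, we get r ≡ 0 (mod 6).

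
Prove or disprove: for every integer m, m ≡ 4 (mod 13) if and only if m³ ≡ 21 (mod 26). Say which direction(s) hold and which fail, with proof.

(⇒) This fails: take m = 4. Then 4 ≡ 4 (mod 13), but 4³ = 64 ≡ 12 (mod 26), not 21.

(⇐) This fails: take m = 5. Then 5³ = 125 ≡ 21 (mod 26), yet 5 ≡ 5 (mod 13), not 4.

(⇒) fails and (⇐) fails.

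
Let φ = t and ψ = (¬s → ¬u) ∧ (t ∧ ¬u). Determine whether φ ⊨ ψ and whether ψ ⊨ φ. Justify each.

The forward direction fails; the converse holds.

(⇐) Assume the antecedent. If t is true, t reduces to true regardless of the other variables. If t is false, the antecedent cannot hold. Either way t holds.

(⇒) This fails. Under t = T, s = F, u = T, the left side is true but the right side is false.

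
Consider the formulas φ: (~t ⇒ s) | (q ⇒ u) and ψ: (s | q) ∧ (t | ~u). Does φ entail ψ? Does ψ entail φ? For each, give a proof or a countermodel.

Neither direction holds.

(⟹) This fails. Under q = F, t = F, u = F, s = F, the left side is true but the right side is false.

(⟸) This fails. Under q = T, t = F, u = F, s = F, the left side is false but the right side is true.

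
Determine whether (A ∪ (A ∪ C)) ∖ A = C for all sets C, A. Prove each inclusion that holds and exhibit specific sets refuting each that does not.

Only the forward inclusion holds.

Reverse inclusion. This inclusion fails. Take C = {1}, A = {1}; then 1 ∈ C but 1 ∉ (A ∪ (A ∪ C)) ∖ A.

Forward inclusion. Let x ∈ (A ∪ (A ∪ C)) ∖ A. Then x ∈ C and x ∉ A, from which x ∈ C.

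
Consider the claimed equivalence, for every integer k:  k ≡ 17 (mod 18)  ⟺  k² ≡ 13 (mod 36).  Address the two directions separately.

[⇒] This fails: take k = 17. Then 17 ≡ 17 (mod 18), but 17² = 289 ≡ 1 (mod 36), not 13.

[⇐] This fails: take k = 7. Then 7² = 49 ≡ 13 (mod 36), yet 7 ≡ 7 (mod 18), not 17.

Both directions fail.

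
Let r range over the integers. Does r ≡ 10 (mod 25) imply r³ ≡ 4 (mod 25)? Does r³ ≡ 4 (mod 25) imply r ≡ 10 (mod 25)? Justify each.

(⇒) This fails: take r = 10. Then 10 ≡ 10 (mod 25), but 10³ = 1000 ≡ 0 (mod 25), not 4.

(⇐) This fails: take r = 9. Then 9³ = 729 ≡ 4 (mod 25), yet 9 ≡ 9 (mod 25), not 10.

(⇒) fails and (⇐) fails.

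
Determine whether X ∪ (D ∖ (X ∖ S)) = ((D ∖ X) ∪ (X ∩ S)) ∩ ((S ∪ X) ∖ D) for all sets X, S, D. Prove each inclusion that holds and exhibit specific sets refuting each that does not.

Only the reverse inclusion holds.

(⊆) This inclusion fails. Take X = {1}, S = ∅, D = ∅; then 1 ∈ X ∪ (D ∖ (X ∖ S)) but 1 ∉ ((D ∖ X) ∪ (X ∩ S)) ∩ ((S ∪ X) ∖ D).

(⊇) Let x ∈ ((D ∖ X) ∪ (X ∩ S)) ∩ ((S ∪ X) ∖ D). Then x ∈ X ∩ S and x ∉ D, from which x ∈ X ∪ (D ∖ (X ∖ S)).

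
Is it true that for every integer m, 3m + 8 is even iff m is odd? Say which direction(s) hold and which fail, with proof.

(→) This fails: m = 4 gives 3m + 8 = 20, which is even, but 4 is even, not odd.

(←) This also fails: m = 3 is odd, but 3m + 8 = 17 is odd, not even.

Neither implication holds.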